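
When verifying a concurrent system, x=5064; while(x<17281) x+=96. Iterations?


Step 1: x goes from 5064 toward 17281 by 96; the body runs while x<17281, so iterations = ceil((bound-start)/step)
Step 2: Distance=12217
Step 3: ceil(12217/96)=128

128


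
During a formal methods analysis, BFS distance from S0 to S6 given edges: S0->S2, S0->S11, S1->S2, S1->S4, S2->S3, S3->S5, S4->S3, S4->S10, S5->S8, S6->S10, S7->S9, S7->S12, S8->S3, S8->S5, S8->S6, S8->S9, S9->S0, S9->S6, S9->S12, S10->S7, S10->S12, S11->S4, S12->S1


BFS layer-by-layer from S0:
  dist 0: {S0}
  dist 1: {S2, S11}
  dist 2: {S3, S4}
  dist 3: {S5, S10}
  dist 4: {S7, S8, S12}
  dist 5: {S1, S6, S9}
  -> S6 reached at distance 5
Shortest path length = 5

5


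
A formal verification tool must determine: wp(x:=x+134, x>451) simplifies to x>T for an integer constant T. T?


Formula: wp(x:=E, P) = P[E/x] (substitute E for x in postcondition)
Step 1: Postcondition: x>451
Step 2: Substitute x+134 for x: x+134>451
Step 3: Solve for x: x > 451-134 = 317

317


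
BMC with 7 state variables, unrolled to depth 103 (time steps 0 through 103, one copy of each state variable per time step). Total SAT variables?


BMC unrolls to depth k, creating one copy of each state var for steps 0..k.
Step count = 103 + 1 = 104 (steps 0 through 103)
Vars per step = 7
Total = 7 * 104 = 728

728


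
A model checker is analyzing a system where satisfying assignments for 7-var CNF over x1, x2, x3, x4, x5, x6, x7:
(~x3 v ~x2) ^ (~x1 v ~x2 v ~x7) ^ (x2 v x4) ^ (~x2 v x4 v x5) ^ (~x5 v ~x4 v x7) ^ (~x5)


CNF with 6 clauses over 7 vars (128 assignments).
An assignment satisfies CNF iff every clause has >=1 true literal.
Check each row (bits = x1,x2,x3,x4,x5,x6,x7; clause T/F shown):
  row 0 [0000000]: clauses=TTFTTT -> 0
  row 1 [0000001]: clauses=TTFTTT -> 0
  row 2 [0000010]: clauses=TTFTTT -> 0
  row 3 [0000011]: clauses=TTFTTT -> 0
  row 4 [0000100]: clauses=TTFTTF -> 0
  (every remaining row is evaluated the same way; all 128 results are listed next)
Full result column, 8 rows per line (x1,x2,x3,x4 fixed per line; x5,x6,x7 runs 000..111 left to right):
  rows 0-7 [x1,x2,x3,x4=0000]: 00000000  (ones: 0)
  rows 8-15 [x1,x2,x3,x4=0001]: 11110000  (ones: 4)
  rows 16-23 [x1,x2,x3,x4=0010]: 00000000  (ones: 0)
  rows 24-31 [x1,x2,x3,x4=0011]: 11110000  (ones: 4)
  rows 32-39 [x1,x2,x3,x4=0100]: 00000000  (ones: 0)
  rows 40-47 [x1,x2,x3,x4=0101]: 11110000  (ones: 4)
  rows 48-55 [x1,x2,x3,x4=0110]: 00000000  (ones: 0)
  rows 56-63 [x1,x2,x3,x4=0111]: 00000000  (ones: 0)
  rows 64-71 [x1,x2,x3,x4=1000]: 00000000  (ones: 0)
  rows 72-79 [x1,x2,x3,x4=1001]: 11110000  (ones: 4)
  rows 80-87 [x1,x2,x3,x4=1010]: 00000000  (ones: 0)
  rows 88-95 [x1,x2,x3,x4=1011]: 11110000  (ones: 4)
  rows 96-103 [x1,x2,x3,x4=1100]: 00000000  (ones: 0)
  rows 104-111 [x1,x2,x3,x4=1101]: 10100000  (ones: 2)
  rows 112-119 [x1,x2,x3,x4=1110]: 00000000  (ones: 0)
  rows 120-127 [x1,x2,x3,x4=1111]: 00000000  (ones: 0)
Satisfying assignments = 0+4+0+4+0+4+0+0+0+4+0+4+0+2+0+0 = 22

22


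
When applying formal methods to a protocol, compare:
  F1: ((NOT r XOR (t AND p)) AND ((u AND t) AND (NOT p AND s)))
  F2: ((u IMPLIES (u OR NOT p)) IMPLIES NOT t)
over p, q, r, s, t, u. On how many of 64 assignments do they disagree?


F1 = ((NOT r XOR (t AND p)) AND ((u AND t) AND (NOT p AND s)))
F2 = ((u IMPLIES (u OR NOT p)) IMPLIES NOT t)
Evaluate both on each of 64 rows (bits = p,q,r,s,t,u):
  row 0 [000000]: F1=0 F2=1 (differ) -> 1
  row 1 [000001]: F1=0 F2=1 (differ) -> 1
  row 2 [000010]: F1=0 F2=0 -> 0
  row 3 [000011]: F1=0 F2=0 -> 0
  row 4 [000100]: F1=0 F2=1 (differ) -> 1
  (every remaining row is evaluated the same way; all 64 results are listed next)
Full result column, 8 rows per line (p,q,r fixed per line; s,t,u runs 000..111 left to right):
  rows 0-7 [p,q,r=000]: 11001101  (ones: 5)
  rows 8-15 [p,q,r=001]: 11001100  (ones: 4)
  rows 16-23 [p,q,r=010]: 11001101  (ones: 5)
  rows 24-31 [p,q,r=011]: 11001100  (ones: 4)
  rows 32-39 [p,q,r=100]: 11001100  (ones: 4)
  rows 40-47 [p,q,r=101]: 11001100  (ones: 4)
  rows 48-55 [p,q,r=110]: 11001100  (ones: 4)
  rows 56-63 [p,q,r=111]: 11001100  (ones: 4)
Disagreements = 5+4+5+4+4+4+4+4 = 34

34


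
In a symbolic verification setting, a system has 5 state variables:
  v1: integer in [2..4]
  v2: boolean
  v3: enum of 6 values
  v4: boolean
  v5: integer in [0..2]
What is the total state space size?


State space = product of domain sizes of all variables.
Domain sizes:
  v1 (integer in [2..4]): 3
  v2 (boolean): 2
  v3 (enum of 6 values): 6
  v4 (boolean): 2
  v5 (integer in [0..2]): 3
Product = 3 * 2 * 6 * 2 * 3 = 216

216


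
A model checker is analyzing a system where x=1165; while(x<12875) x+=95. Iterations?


Step 1: x goes from 1165 toward 12875 by 95; the body runs while x<12875, so iterations = ceil((bound-start)/step)
Step 2: Distance=11710
Step 3: ceil(11710/95)=124

124


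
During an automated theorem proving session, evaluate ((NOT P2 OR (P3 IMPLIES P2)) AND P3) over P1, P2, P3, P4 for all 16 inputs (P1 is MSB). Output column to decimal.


Formula: ((NOT P2 OR (P3 IMPLIES P2)) AND P3) over P1, P2, P3, P4 (16 rows)
Evaluate each row (bits = P1,P2,P3,P4, MSB first):
  row 0 [0000]: ((NOT 0 OR (0 IMPLIES 0)) AND 0) -> 0
  row 1 [0001]: ((NOT 0 OR (0 IMPLIES 0)) AND 0) -> 0
  row 2 [0010]: ((NOT 0 OR (1 IMPLIES 0)) AND 1) -> 1
  row 3 [0011]: ((NOT 0 OR (1 IMPLIES 0)) AND 1) -> 1
  row 4 [0100]: ((NOT 1 OR (0 IMPLIES 1)) AND 0) -> 0
  row 5 [0101]: ((NOT 1 OR (0 IMPLIES 1)) AND 0) -> 0
  row 6 [0110]: ((NOT 1 OR (1 IMPLIES 1)) AND 1) -> 1
  row 7 [0111]: ((NOT 1 OR (1 IMPLIES 1)) AND 1) -> 1
  row 8 [1000]: ((NOT 0 OR (0 IMPLIES 0)) AND 0) -> 0
  row 9 [1001]: ((NOT 0 OR (0 IMPLIES 0)) AND 0) -> 0
  row 10 [1010]: ((NOT 0 OR (1 IMPLIES 0)) AND 1) -> 1
  row 11 [1011]: ((NOT 0 OR (1 IMPLIES 0)) AND 1) -> 1
  row 12 [1100]: ((NOT 1 OR (0 IMPLIES 1)) AND 0) -> 0
  row 13 [1101]: ((NOT 1 OR (0 IMPLIES 1)) AND 0) -> 0
  row 14 [1110]: ((NOT 1 OR (1 IMPLIES 1)) AND 1) -> 1
  row 15 [1111]: ((NOT 1 OR (1 IMPLIES 1)) AND 1) -> 1
Full result column, 4 rows per line (P1,P2 fixed per line; P3,P4 runs 00..11 left to right):
  rows 0-3 [P1,P2=00]: 0011  = hex 3
  rows 4-7 [P1,P2=01]: 0011  = hex 3
  rows 8-11 [P1,P2=10]: 0011  = hex 3
  rows 12-15 [P1,P2=11]: 0011  = hex 3
Output column (row 0 .. row 15) = 0011001100110011
Output column grouped in 4s = 0011 0011 0011 0011 = 0x3333
Convert to decimal digit by digit (value = value*16 + digit):
  3 -> 3
  3*16 + 3 = 51
  51*16 + 3 = 819
  819*16 + 3 = 13107
Decimal = 13107

13107


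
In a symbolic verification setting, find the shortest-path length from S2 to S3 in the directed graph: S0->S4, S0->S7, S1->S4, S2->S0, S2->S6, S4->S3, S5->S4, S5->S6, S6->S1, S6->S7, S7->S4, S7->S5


BFS layer-by-layer from S2:
  dist 0: {S2}
  dist 1: {S0, S6}
  dist 2: {S1, S4, S7}
  dist 3: {S3, S5}
  -> S3 reached at distance 3
Shortest path length = 3

3


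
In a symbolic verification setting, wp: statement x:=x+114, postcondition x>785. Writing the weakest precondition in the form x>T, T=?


Formula: wp(x:=E, P) = P[E/x] (substitute E for x in postcondition)
Step 1: Postcondition: x>785
Step 2: Substitute x+114 for x: x+114>785
Step 3: Solve for x: x > 785-114 = 671

671


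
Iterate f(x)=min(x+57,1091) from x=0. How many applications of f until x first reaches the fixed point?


Step 1: x=0, cap=1091, increment=57
Step 2: x grows by 57 each step until capped at 1091; fixed point is x=1091
Step 3: iterations = ceil(1091/57) = 20

20


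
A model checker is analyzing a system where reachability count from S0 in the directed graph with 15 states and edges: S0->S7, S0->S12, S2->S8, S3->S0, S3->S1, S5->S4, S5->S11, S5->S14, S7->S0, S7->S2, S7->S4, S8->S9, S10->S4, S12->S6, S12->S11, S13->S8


BFS from S0:
  layer 0: {S0}
  layer 1: {S7, S12}
  layer 2: {S2, S4, S6, S11}
  layer 3: {S8}
  layer 4: {S9}
Reachable set: {S0, S2, S4, S6, S7, S8, S9, S11, S12}
Count = 9

9


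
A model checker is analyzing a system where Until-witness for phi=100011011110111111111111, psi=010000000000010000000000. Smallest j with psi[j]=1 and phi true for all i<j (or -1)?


(phi U psi) at 0: need smallest j with psi[j]=1 and phi[i]=1 for all i in [0,j).
Scan from step 0:
  step 0: phi=1, psi=0 -> continue
  step 1: psi=1 and phi held for [0,1) -> witness found
Witness step = 1

1


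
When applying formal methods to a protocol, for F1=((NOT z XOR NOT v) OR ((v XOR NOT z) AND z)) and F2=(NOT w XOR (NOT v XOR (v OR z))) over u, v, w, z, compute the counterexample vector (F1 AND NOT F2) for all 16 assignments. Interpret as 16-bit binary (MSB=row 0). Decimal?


F1 = ((NOT z XOR NOT v) OR ((v XOR NOT z) AND z))
F2 = (NOT w XOR (NOT v XOR (v OR z)))
Counterexample to F1=>F2 is where F1=1 and F2=0.
Evaluate each row (bits = u,v,w,z, MSB first):
  row 0 [0000]: F1=0 F2=0 -> F1&~F2 -> 0
  row 1 [0001]: F1=1 F2=1 -> F1&~F2 -> 0
  row 2 [0010]: F1=0 F2=1 -> F1&~F2 -> 0
  row 3 [0011]: F1=1 F2=0 -> F1&~F2 -> 1
  row 4 [0100]: F1=1 F2=0 -> F1&~F2 -> 1
  row 5 [0101]: F1=1 F2=0 -> F1&~F2 -> 1
  row 6 [0110]: F1=1 F2=1 -> F1&~F2 -> 0
  row 7 [0111]: F1=1 F2=1 -> F1&~F2 -> 0
  row 8 [1000]: F1=0 F2=0 -> F1&~F2 -> 0
  row 9 [1001]: F1=1 F2=1 -> F1&~F2 -> 0
  row 10 [1010]: F1=0 F2=1 -> F1&~F2 -> 0
  row 11 [1011]: F1=1 F2=0 -> F1&~F2 -> 1
  row 12 [1100]: F1=1 F2=0 -> F1&~F2 -> 1
  row 13 [1101]: F1=1 F2=0 -> F1&~F2 -> 1
  row 14 [1110]: F1=1 F2=1 -> F1&~F2 -> 0
  row 15 [1111]: F1=1 F2=1 -> F1&~F2 -> 0
Full result column, 4 rows per line (u,v fixed per line; w,z runs 00..11 left to right):
  rows 0-3 [u,v=00]: 0001  = hex 1
  rows 4-7 [u,v=01]: 1100  = hex C
  rows 8-11 [u,v=10]: 0001  = hex 1
  rows 12-15 [u,v=11]: 1100  = hex C
Counterexample vector (row 0 .. row 15) = 0001110000011100
Output column grouped in 4s = 0001 1100 0001 1100 = 0x1C1C
Convert to decimal digit by digit (value = value*16 + digit):
  1 -> 1
  1*16 + 12 (C) = 28
  28*16 + 1 = 449
  449*16 + 12 (C) = 7196
Decimal = 7196

7196


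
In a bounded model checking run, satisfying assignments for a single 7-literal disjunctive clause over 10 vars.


Step 1: Total=2^10=1024
Step 2: Unsat when all 7 false: 2^3=8
Step 3: Sat=1024-8=1016

1016


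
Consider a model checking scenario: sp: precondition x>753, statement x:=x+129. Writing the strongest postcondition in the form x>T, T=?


Formula: sp(P, x:=E) = exists old_x. (x = E[old_x/x]) AND P[old_x/x] (old_x is the value of x before the assignment; eliminate old_x by solving x = E[old_x/x] for old_x)
Step 1: Precondition P: x>753, i.e. old_x > 753
Step 2: Assignment gives x = old_x + 129, so old_x = x - 129
Step 3: Substitute into P: x - 129 > 753
Step 4: Simplify: x > 753+129 = 882

882


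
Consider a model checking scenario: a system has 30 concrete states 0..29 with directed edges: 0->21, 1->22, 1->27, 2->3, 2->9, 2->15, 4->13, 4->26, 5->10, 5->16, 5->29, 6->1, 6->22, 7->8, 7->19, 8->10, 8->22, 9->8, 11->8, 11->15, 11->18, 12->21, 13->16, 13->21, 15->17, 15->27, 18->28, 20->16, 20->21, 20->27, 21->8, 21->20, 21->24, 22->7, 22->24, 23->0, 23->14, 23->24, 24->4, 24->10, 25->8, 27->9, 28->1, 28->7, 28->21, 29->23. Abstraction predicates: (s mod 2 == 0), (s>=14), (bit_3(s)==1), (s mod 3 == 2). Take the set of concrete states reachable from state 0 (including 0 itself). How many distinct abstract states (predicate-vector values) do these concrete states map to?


BFS from 0:
Concrete reachable: {0, 4, 7, 8, 9, 10, 13, 16, 19, 20, 21, 22, 24, 26, 27}
Abstract via predicates (s mod 2 == 0), (s>=14), (bit_3(s)==1), (s mod 3 == 2):
  (0,0,0,0) <- {7}
  (0,0,1,0) <- {9, 13}
  (0,1,0,0) <- {19, 21}
  (0,1,1,0) <- {27}
  (1,0,0,0) <- {0, 4}
  (1,0,1,0) <- {10}
  (1,0,1,1) <- {8}
  (1,1,0,0) <- {16, 22}
  (1,1,0,1) <- {20}
  (1,1,1,0) <- {24}
  (1,1,1,1) <- {26}
Distinct abstract states = 11

11


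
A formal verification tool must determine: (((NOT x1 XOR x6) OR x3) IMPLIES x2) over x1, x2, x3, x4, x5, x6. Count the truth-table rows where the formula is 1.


Formula: (((NOT x1 XOR x6) OR x3) IMPLIES x2) over 6 vars (64 rows)
Evaluate each row (x1, x2, x3, x4, x5, x6 as bits, MSB first):
  row 0 [000000]: (((NOT 0 XOR 0) OR 0) IMPLIES 0) -> 0
  row 1 [000001]: (((NOT 0 XOR 1) OR 0) IMPLIES 0) -> 1
  row 2 [000010]: (((NOT 0 XOR 0) OR 0) IMPLIES 0) -> 0
  row 3 [000011]: (((NOT 0 XOR 1) OR 0) IMPLIES 0) -> 1
  row 4 [000100]: (((NOT 0 XOR 0) OR 0) IMPLIES 0) -> 0
  (every remaining row is evaluated the same way; all 64 results are listed next)
Full result column, 8 rows per line (x1,x2,x3 fixed per line; x4,x5,x6 runs 000..111 left to right):
  rows 0-7 [x1,x2,x3=000]: 01010101  (ones: 4)
  rows 8-15 [x1,x2,x3=001]: 00000000  (ones: 0)
  rows 16-23 [x1,x2,x3=010]: 11111111  (ones: 8)
  rows 24-31 [x1,x2,x3=011]: 11111111  (ones: 8)
  rows 32-39 [x1,x2,x3=100]: 10101010  (ones: 4)
  rows 40-47 [x1,x2,x3=101]: 00000000  (ones: 0)
  rows 48-55 [x1,x2,x3=110]: 11111111  (ones: 8)
  rows 56-63 [x1,x2,x3=111]: 11111111  (ones: 8)
Count of 1-rows = 4+0+8+8+4+0+8+8 = 40

40


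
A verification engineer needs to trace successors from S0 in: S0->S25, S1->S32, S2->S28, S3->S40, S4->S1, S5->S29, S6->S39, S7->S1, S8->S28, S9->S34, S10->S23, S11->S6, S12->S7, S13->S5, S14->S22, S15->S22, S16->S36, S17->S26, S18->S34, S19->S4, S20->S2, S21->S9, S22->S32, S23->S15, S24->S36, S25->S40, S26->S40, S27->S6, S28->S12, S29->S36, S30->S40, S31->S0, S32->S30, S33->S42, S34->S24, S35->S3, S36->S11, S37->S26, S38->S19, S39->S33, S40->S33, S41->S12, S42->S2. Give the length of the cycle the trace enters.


Trace from S0 until a state repeats:
  S0 -> S25 -> S40 -> S33 -> S42 -> S2 -> S28 -> S12 -> S7 -> S1 -> S32 -> S30 -> S40
S40 first seen at step 2, revisited at step 12.
Cycle length = 12 - 2 = 10

10


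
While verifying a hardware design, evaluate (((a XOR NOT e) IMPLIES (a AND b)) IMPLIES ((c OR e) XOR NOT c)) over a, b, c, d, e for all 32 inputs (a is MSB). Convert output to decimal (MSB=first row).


Formula: (((a XOR NOT e) IMPLIES (a AND b)) IMPLIES ((c OR e) XOR NOT c)) over a, b, c, d, e (32 rows)
Evaluate each row (bits = a,b,c,d,e, MSB first):
  row 0 [00000]: (((0 XOR NOT 0) IMPLIES (0 AND 0)) IMPLIES ((0 OR 0) XOR NOT 0)) -> 1
  row 1 [00001]: (((0 XOR NOT 1) IMPLIES (0 AND 0)) IMPLIES ((0 OR 1) XOR NOT 0)) -> 0
  row 2 [00010]: (((0 XOR NOT 0) IMPLIES (0 AND 0)) IMPLIES ((0 OR 0) XOR NOT 0)) -> 1
  row 3 [00011]: (((0 XOR NOT 1) IMPLIES (0 AND 0)) IMPLIES ((0 OR 1) XOR NOT 0)) -> 0
  row 4 [00100]: (((0 XOR NOT 0) IMPLIES (0 AND 0)) IMPLIES ((1 OR 0) XOR NOT 1)) -> 1
  row 5 [00101]: (((0 XOR NOT 1) IMPLIES (0 AND 0)) IMPLIES ((1 OR 1) XOR NOT 1)) -> 1
  row 6 [00110]: (((0 XOR NOT 0) IMPLIES (0 AND 0)) IMPLIES ((1 OR 0) XOR NOT 1)) -> 1
  row 7 [00111]: (((0 XOR NOT 1) IMPLIES (0 AND 0)) IMPLIES ((1 OR 1) XOR NOT 1)) -> 1
  row 8 [01000]: (((0 XOR NOT 0) IMPLIES (0 AND 1)) IMPLIES ((0 OR 0) XOR NOT 0)) -> 1
  row 9 [01001]: (((0 XOR NOT 1) IMPLIES (0 AND 1)) IMPLIES ((0 OR 1) XOR NOT 0)) -> 0
  row 10 [01010]: (((0 XOR NOT 0) IMPLIES (0 AND 1)) IMPLIES ((0 OR 0) XOR NOT 0)) -> 1
  row 11 [01011]: (((0 XOR NOT 1) IMPLIES (0 AND 1)) IMPLIES ((0 OR 1) XOR NOT 0)) -> 0
  row 12 [01100]: (((0 XOR NOT 0) IMPLIES (0 AND 1)) IMPLIES ((1 OR 0) XOR NOT 1)) -> 1
  row 13 [01101]: (((0 XOR NOT 1) IMPLIES (0 AND 1)) IMPLIES ((1 OR 1) XOR NOT 1)) -> 1
  row 14 [01110]: (((0 XOR NOT 0) IMPLIES (0 AND 1)) IMPLIES ((1 OR 0) XOR NOT 1)) -> 1
  row 15 [01111]: (((0 XOR NOT 1) IMPLIES (0 AND 1)) IMPLIES ((1 OR 1) XOR NOT 1)) -> 1
  row 16 [10000]: (((1 XOR NOT 0) IMPLIES (1 AND 0)) IMPLIES ((0 OR 0) XOR NOT 0)) -> 1
  row 17 [10001]: (((1 XOR NOT 1) IMPLIES (1 AND 0)) IMPLIES ((0 OR 1) XOR NOT 0)) -> 1
  row 18 [10010]: (((1 XOR NOT 0) IMPLIES (1 AND 0)) IMPLIES ((0 OR 0) XOR NOT 0)) -> 1
  row 19 [10011]: (((1 XOR NOT 1) IMPLIES (1 AND 0)) IMPLIES ((0 OR 1) XOR NOT 0)) -> 1
  row 20 [10100]: (((1 XOR NOT 0) IMPLIES (1 AND 0)) IMPLIES ((1 OR 0) XOR NOT 1)) -> 1
  row 21 [10101]: (((1 XOR NOT 1) IMPLIES (1 AND 0)) IMPLIES ((1 OR 1) XOR NOT 1)) -> 1
  row 22 [10110]: (((1 XOR NOT 0) IMPLIES (1 AND 0)) IMPLIES ((1 OR 0) XOR NOT 1)) -> 1
  row 23 [10111]: (((1 XOR NOT 1) IMPLIES (1 AND 0)) IMPLIES ((1 OR 1) XOR NOT 1)) -> 1
  row 24 [11000]: (((1 XOR NOT 0) IMPLIES (1 AND 1)) IMPLIES ((0 OR 0) XOR NOT 0)) -> 1
  row 25 [11001]: (((1 XOR NOT 1) IMPLIES (1 AND 1)) IMPLIES ((0 OR 1) XOR NOT 0)) -> 0
  row 26 [11010]: (((1 XOR NOT 0) IMPLIES (1 AND 1)) IMPLIES ((0 OR 0) XOR NOT 0)) -> 1
  row 27 [11011]: (((1 XOR NOT 1) IMPLIES (1 AND 1)) IMPLIES ((0 OR 1) XOR NOT 0)) -> 0
  row 28 [11100]: (((1 XOR NOT 0) IMPLIES (1 AND 1)) IMPLIES ((1 OR 0) XOR NOT 1)) -> 1
  row 29 [11101]: (((1 XOR NOT 1) IMPLIES (1 AND 1)) IMPLIES ((1 OR 1) XOR NOT 1)) -> 1
  row 30 [11110]: (((1 XOR NOT 0) IMPLIES (1 AND 1)) IMPLIES ((1 OR 0) XOR NOT 1)) -> 1
  row 31 [11111]: (((1 XOR NOT 1) IMPLIES (1 AND 1)) IMPLIES ((1 OR 1) XOR NOT 1)) -> 1
Full result column, 4 rows per line (a,b,c fixed per line; d,e runs 00..11 left to right):
  rows 0-3 [a,b,c=000]: 1010  = hex A
  rows 4-7 [a,b,c=001]: 1111  = hex F
  rows 8-11 [a,b,c=010]: 1010  = hex A
  rows 12-15 [a,b,c=011]: 1111  = hex F
  rows 16-19 [a,b,c=100]: 1111  = hex F
  rows 20-23 [a,b,c=101]: 1111  = hex F
  rows 24-27 [a,b,c=110]: 1010  = hex A
  rows 28-31 [a,b,c=111]: 1111  = hex F
Output column (row 0 .. row 31) = 10101111101011111111111110101111
Output column grouped in 4s = 1010 1111 1010 1111 1111 1111 1010 1111 = 0xAFAFFFAF
Convert to decimal digit by digit (value = value*16 + digit):
  A -> 10
  10*16 + 15 (F) = 175
  175*16 + 10 (A) = 2810
  2810*16 + 15 (F) = 44975
  44975*16 + 15 (F) = 719615
  719615*16 + 15 (F) = 11513855
  11513855*16 + 10 (A) = 184221690
  184221690*16 + 15 (F) = 2947547055
Decimal = 2947547055

2947547055


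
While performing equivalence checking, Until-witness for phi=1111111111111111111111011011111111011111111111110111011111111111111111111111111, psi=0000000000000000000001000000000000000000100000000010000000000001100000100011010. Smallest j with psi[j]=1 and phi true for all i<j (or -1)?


(phi U psi) at 0: need smallest j with psi[j]=1 and phi[i]=1 for all i in [0,j).
Scan from step 0:
  step 0: phi=1, psi=0 -> continue
  step 1: phi=1, psi=0 -> continue
  step 2: phi=1, psi=0 -> continue
  step 3: phi=1, psi=0 -> continue
  step 21: psi=1 and phi held for [0,21) -> witness found
Witness step = 21

21


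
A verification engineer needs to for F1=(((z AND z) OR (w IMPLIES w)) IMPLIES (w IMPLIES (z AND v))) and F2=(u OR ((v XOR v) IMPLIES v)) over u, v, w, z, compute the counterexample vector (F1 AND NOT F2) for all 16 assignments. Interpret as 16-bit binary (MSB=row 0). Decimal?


F1 = (((z AND z) OR (w IMPLIES w)) IMPLIES (w IMPLIES (z AND v)))
F2 = (u OR ((v XOR v) IMPLIES v))
Counterexample to F1=>F2 is where F1=1 and F2=0.
Evaluate each row (bits = u,v,w,z, MSB first):
  row 0 [0000]: F1=1 F2=1 -> F1&~F2 -> 0
  row 1 [0001]: F1=1 F2=1 -> F1&~F2 -> 0
  row 2 [0010]: F1=0 F2=1 -> F1&~F2 -> 0
  row 3 [0011]: F1=0 F2=1 -> F1&~F2 -> 0
  row 4 [0100]: F1=1 F2=1 -> F1&~F2 -> 0
  row 5 [0101]: F1=1 F2=1 -> F1&~F2 -> 0
  row 6 [0110]: F1=0 F2=1 -> F1&~F2 -> 0
  row 7 [0111]: F1=1 F2=1 -> F1&~F2 -> 0
  row 8 [1000]: F1=1 F2=1 -> F1&~F2 -> 0
  row 9 [1001]: F1=1 F2=1 -> F1&~F2 -> 0
  row 10 [1010]: F1=0 F2=1 -> F1&~F2 -> 0
  row 11 [1011]: F1=0 F2=1 -> F1&~F2 -> 0
  row 12 [1100]: F1=1 F2=1 -> F1&~F2 -> 0
  row 13 [1101]: F1=1 F2=1 -> F1&~F2 -> 0
  row 14 [1110]: F1=0 F2=1 -> F1&~F2 -> 0
  row 15 [1111]: F1=1 F2=1 -> F1&~F2 -> 0
Full result column, 4 rows per line (u,v fixed per line; w,z runs 00..11 left to right):
  rows 0-3 [u,v=00]: 0000  = hex 0
  rows 4-7 [u,v=01]: 0000  = hex 0
  rows 8-11 [u,v=10]: 0000  = hex 0
  rows 12-15 [u,v=11]: 0000  = hex 0
Counterexample vector (row 0 .. row 15) = 0000000000000000
Output column grouped in 4s = 0000 0000 0000 0000 = 0x0000
Convert to decimal digit by digit (value = value*16 + digit):
  0 -> 0
  0*16 + 0 = 0
  0*16 + 0 = 0
  0*16 + 0 = 0
Decimal = 0

0


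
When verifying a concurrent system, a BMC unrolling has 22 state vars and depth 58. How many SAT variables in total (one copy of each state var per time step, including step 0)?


BMC unrolls to depth k, creating one copy of each state var for steps 0..k.
Step count = 58 + 1 = 59 (steps 0 through 58)
Vars per step = 22
Total = 22 * 59 = 1298

1298


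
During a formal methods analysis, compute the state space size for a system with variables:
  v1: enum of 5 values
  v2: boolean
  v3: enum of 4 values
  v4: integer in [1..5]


State space = product of domain sizes of all variables.
Domain sizes:
  v1 (enum of 5 values): 5
  v2 (boolean): 2
  v3 (enum of 4 values): 4
  v4 (integer in [1..5]): 5
Product = 5 * 2 * 4 * 5 = 200

200


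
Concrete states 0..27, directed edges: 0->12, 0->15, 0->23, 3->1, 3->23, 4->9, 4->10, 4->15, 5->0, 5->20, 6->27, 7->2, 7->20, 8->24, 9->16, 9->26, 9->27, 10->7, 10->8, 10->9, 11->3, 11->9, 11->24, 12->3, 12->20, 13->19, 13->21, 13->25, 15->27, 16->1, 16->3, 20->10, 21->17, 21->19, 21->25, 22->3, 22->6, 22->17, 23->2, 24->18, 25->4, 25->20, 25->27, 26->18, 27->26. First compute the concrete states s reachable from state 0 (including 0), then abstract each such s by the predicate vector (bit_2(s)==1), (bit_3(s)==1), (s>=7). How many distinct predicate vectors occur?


BFS from 0:
Concrete reachable: {0, 1, 2, 3, 7, 8, 9, 10, 12, 15, 16, 18, 20, 23, 24, 26, 27}
Abstract via predicates (bit_2(s)==1), (bit_3(s)==1), (s>=7):
  (0,0,0) <- {0, 1, 2, 3}
  (0,0,1) <- {16, 18}
  (0,1,1) <- {8, 9, 10, 24, 26, 27}
  (1,0,1) <- {7, 20, 23}
  (1,1,1) <- {12, 15}
Distinct abstract states = 5

5


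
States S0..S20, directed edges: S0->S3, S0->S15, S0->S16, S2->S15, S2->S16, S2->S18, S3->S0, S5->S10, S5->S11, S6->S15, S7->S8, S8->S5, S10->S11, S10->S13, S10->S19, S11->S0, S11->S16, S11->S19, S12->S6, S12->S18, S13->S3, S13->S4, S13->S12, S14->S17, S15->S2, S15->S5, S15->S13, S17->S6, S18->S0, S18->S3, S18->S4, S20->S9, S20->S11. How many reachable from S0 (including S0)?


BFS from S0:
  layer 0: {S0}
  layer 1: {S3, S15, S16}
  layer 2: {S2, S5, S13}
  layer 3: {S4, S10, S11, S12, S18}
  layer 4: {S6, S19}
Reachable set: {S0, S2, S3, S4, S5, S6, S10, S11, S12, S13, S15, S16, S18, S19}
Count = 14

14


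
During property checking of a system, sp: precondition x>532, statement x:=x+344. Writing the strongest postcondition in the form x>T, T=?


Formula: sp(P, x:=E) = exists old_x. (x = E[old_x/x]) AND P[old_x/x] (old_x is the value of x before the assignment; eliminate old_x by solving x = E[old_x/x] for old_x)
Step 1: Precondition P: x>532, i.e. old_x > 532
Step 2: Assignment gives x = old_x + 344, so old_x = x - 344
Step 3: Substitute into P: x - 344 > 532
Step 4: Simplify: x > 532+344 = 876

876


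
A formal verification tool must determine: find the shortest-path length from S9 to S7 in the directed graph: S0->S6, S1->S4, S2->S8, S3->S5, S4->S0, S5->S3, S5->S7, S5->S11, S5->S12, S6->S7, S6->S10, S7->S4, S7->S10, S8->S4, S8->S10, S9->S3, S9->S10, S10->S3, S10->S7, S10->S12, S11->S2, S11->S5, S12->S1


BFS layer-by-layer from S9:
  dist 0: {S9}
  dist 1: {S3, S10}
  dist 2: {S5, S7, S12}
  -> S7 reached at distance 2
Shortest path length = 2

2


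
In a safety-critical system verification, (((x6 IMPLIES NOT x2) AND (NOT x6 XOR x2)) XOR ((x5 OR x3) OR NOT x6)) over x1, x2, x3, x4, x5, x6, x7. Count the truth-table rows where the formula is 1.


Formula: (((x6 IMPLIES NOT x2) AND (NOT x6 XOR x2)) XOR ((x5 OR x3) OR NOT x6)) over 7 vars (128 rows)
Evaluate each row (x1, x2, x3, x4, x5, x6, x7 as bits, MSB first):
  row 0 [0000000]: (((0 IMPLIES NOT 0) AND (NOT 0 XOR 0)) XOR ((0 OR 0) OR NOT 0)) -> 0
  row 1 [0000001]: (((0 IMPLIES NOT 0) AND (NOT 0 XOR 0)) XOR ((0 OR 0) OR NOT 0)) -> 0
  row 2 [0000010]: (((1 IMPLIES NOT 0) AND (NOT 1 XOR 0)) XOR ((0 OR 0) OR NOT 1)) -> 0
  row 3 [0000011]: (((1 IMPLIES NOT 0) AND (NOT 1 XOR 0)) XOR ((0 OR 0) OR NOT 1)) -> 0
  row 4 [0000100]: (((0 IMPLIES NOT 0) AND (NOT 0 XOR 0)) XOR ((1 OR 0) OR NOT 0)) -> 0
  (every remaining row is evaluated the same way; all 128 results are listed next)
Full result column, 8 rows per line (x1,x2,x3,x4 fixed per line; x5,x6,x7 runs 000..111 left to right):
  rows 0-7 [x1,x2,x3,x4=0000]: 00000011  (ones: 2)
  rows 8-15 [x1,x2,x3,x4=0001]: 00000011  (ones: 2)
  rows 16-23 [x1,x2,x3,x4=0010]: 00110011  (ones: 4)
  rows 24-31 [x1,x2,x3,x4=0011]: 00110011  (ones: 4)
  rows 32-39 [x1,x2,x3,x4=0100]: 11001111  (ones: 6)
  rows 40-47 [x1,x2,x3,x4=0101]: 11001111  (ones: 6)
  rows 48-55 [x1,x2,x3,x4=0110]: 11111111  (ones: 8)
  rows 56-63 [x1,x2,x3,x4=0111]: 11111111  (ones: 8)
  rows 64-71 [x1,x2,x3,x4=1000]: 00000011  (ones: 2)
  rows 72-79 [x1,x2,x3,x4=1001]: 00000011  (ones: 2)
  rows 80-87 [x1,x2,x3,x4=1010]: 00110011  (ones: 4)
  rows 88-95 [x1,x2,x3,x4=1011]: 00110011  (ones: 4)
  rows 96-103 [x1,x2,x3,x4=1100]: 11001111  (ones: 6)
  rows 104-111 [x1,x2,x3,x4=1101]: 11001111  (ones: 6)
  rows 112-119 [x1,x2,x3,x4=1110]: 11111111  (ones: 8)
  rows 120-127 [x1,x2,x3,x4=1111]: 11111111  (ones: 8)
Count of 1-rows = 2+2+4+4+6+6+8+8+2+2+4+4+6+6+8+8 = 80

80


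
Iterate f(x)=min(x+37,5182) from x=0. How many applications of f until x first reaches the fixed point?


Step 1: x=0, cap=5182, increment=37
Step 2: x grows by 37 each step until capped at 5182; fixed point is x=5182
Step 3: iterations = ceil(5182/37) = 141

141


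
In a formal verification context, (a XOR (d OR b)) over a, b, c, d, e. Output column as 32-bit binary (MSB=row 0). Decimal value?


Formula: (a XOR (d OR b)) over a, b, c, d, e (32 rows)
Evaluate each row (bits = a,b,c,d,e, MSB first):
  row 0 [00000]: (0 XOR (0 OR 0)) -> 0
  row 1 [00001]: (0 XOR (0 OR 0)) -> 0
  row 2 [00010]: (0 XOR (1 OR 0)) -> 1
  row 3 [00011]: (0 XOR (1 OR 0)) -> 1
  row 4 [00100]: (0 XOR (0 OR 0)) -> 0
  row 5 [00101]: (0 XOR (0 OR 0)) -> 0
  row 6 [00110]: (0 XOR (1 OR 0)) -> 1
  row 7 [00111]: (0 XOR (1 OR 0)) -> 1
  row 8 [01000]: (0 XOR (0 OR 1)) -> 1
  row 9 [01001]: (0 XOR (0 OR 1)) -> 1
  row 10 [01010]: (0 XOR (1 OR 1)) -> 1
  row 11 [01011]: (0 XOR (1 OR 1)) -> 1
  row 12 [01100]: (0 XOR (0 OR 1)) -> 1
  row 13 [01101]: (0 XOR (0 OR 1)) -> 1
  row 14 [01110]: (0 XOR (1 OR 1)) -> 1
  row 15 [01111]: (0 XOR (1 OR 1)) -> 1
  row 16 [10000]: (1 XOR (0 OR 0)) -> 1
  row 17 [10001]: (1 XOR (0 OR 0)) -> 1
  row 18 [10010]: (1 XOR (1 OR 0)) -> 0
  row 19 [10011]: (1 XOR (1 OR 0)) -> 0
  row 20 [10100]: (1 XOR (0 OR 0)) -> 1
  row 21 [10101]: (1 XOR (0 OR 0)) -> 1
  row 22 [10110]: (1 XOR (1 OR 0)) -> 0
  row 23 [10111]: (1 XOR (1 OR 0)) -> 0
  row 24 [11000]: (1 XOR (0 OR 1)) -> 0
  row 25 [11001]: (1 XOR (0 OR 1)) -> 0
  row 26 [11010]: (1 XOR (1 OR 1)) -> 0
  row 27 [11011]: (1 XOR (1 OR 1)) -> 0
  row 28 [11100]: (1 XOR (0 OR 1)) -> 0
  row 29 [11101]: (1 XOR (0 OR 1)) -> 0
  row 30 [11110]: (1 XOR (1 OR 1)) -> 0
  row 31 [11111]: (1 XOR (1 OR 1)) -> 0
Full result column, 4 rows per line (a,b,c fixed per line; d,e runs 00..11 left to right):
  rows 0-3 [a,b,c=000]: 0011  = hex 3
  rows 4-7 [a,b,c=001]: 0011  = hex 3
  rows 8-11 [a,b,c=010]: 1111  = hex F
  rows 12-15 [a,b,c=011]: 1111  = hex F
  rows 16-19 [a,b,c=100]: 1100  = hex C
  rows 20-23 [a,b,c=101]: 1100  = hex C
  rows 24-27 [a,b,c=110]: 0000  = hex 0
  rows 28-31 [a,b,c=111]: 0000  = hex 0
Output column (row 0 .. row 31) = 00110011111111111100110000000000
Output column grouped in 4s = 0011 0011 1111 1111 1100 1100 0000 0000 = 0x33FFCC00
Convert to decimal digit by digit (value = value*16 + digit):
  3 -> 3
  3*16 + 3 = 51
  51*16 + 15 (F) = 831
  831*16 + 15 (F) = 13311
  13311*16 + 12 (C) = 212988
  212988*16 + 12 (C) = 3407820
  3407820*16 + 0 = 54525120
  54525120*16 + 0 = 872401920
Decimal = 872401920

872401920


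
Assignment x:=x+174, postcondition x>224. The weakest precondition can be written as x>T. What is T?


Formula: wp(x:=E, P) = P[E/x] (substitute E for x in postcondition)
Step 1: Postcondition: x>224
Step 2: Substitute x+174 for x: x+174>224
Step 3: Solve for x: x > 224-174 = 50

50


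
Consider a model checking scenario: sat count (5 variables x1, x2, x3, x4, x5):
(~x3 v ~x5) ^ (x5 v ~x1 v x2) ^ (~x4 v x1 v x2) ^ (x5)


CNF with 4 clauses over 5 vars (32 assignments).
An assignment satisfies CNF iff every clause has >=1 true literal.
Check each row (bits = x1,x2,x3,x4,x5; clause T/F shown):
  row 0 [00000]: clauses=TTTF -> 0
  row 1 [00001]: clauses=TTTT -> 1
  row 2 [00010]: clauses=TTFF -> 0
  row 3 [00011]: clauses=TTFT -> 0
  row 4 [00100]: clauses=TTTF -> 0
  row 5 [00101]: clauses=FTTT -> 0
  row 6 [00110]: clauses=TTFF -> 0
  row 7 [00111]: clauses=FTFT -> 0
  row 8 [01000]: clauses=TTTF -> 0
  row 9 [01001]: clauses=TTTT -> 1
  row 10 [01010]: clauses=TTTF -> 0
  row 11 [01011]: clauses=TTTT -> 1
  row 12 [01100]: clauses=TTTF -> 0
  row 13 [01101]: clauses=FTTT -> 0
  row 14 [01110]: clauses=TTTF -> 0
  row 15 [01111]: clauses=FTTT -> 0
  row 16 [10000]: clauses=TFTF -> 0
  row 17 [10001]: clauses=TTTT -> 1
  row 18 [10010]: clauses=TFTF -> 0
  row 19 [10011]: clauses=TTTT -> 1
  row 20 [10100]: clauses=TFTF -> 0
  row 21 [10101]: clauses=FTTT -> 0
  row 22 [10110]: clauses=TFTF -> 0
  row 23 [10111]: clauses=FTTT -> 0
  row 24 [11000]: clauses=TTTF -> 0
  row 25 [11001]: clauses=TTTT -> 1
  row 26 [11010]: clauses=TTTF -> 0
  row 27 [11011]: clauses=TTTT -> 1
  row 28 [11100]: clauses=TTTF -> 0
  row 29 [11101]: clauses=FTTT -> 0
  row 30 [11110]: clauses=TTTF -> 0
  row 31 [11111]: clauses=FTTT -> 0
Full result column, 8 rows per line (x1,x2 fixed per line; x3,x4,x5 runs 000..111 left to right):
  rows 0-7 [x1,x2=00]: 01000000  (ones: 1)
  rows 8-15 [x1,x2=01]: 01010000  (ones: 2)
  rows 16-23 [x1,x2=10]: 01010000  (ones: 2)
  rows 24-31 [x1,x2=11]: 01010000  (ones: 2)
Satisfying assignments = 1+2+2+2 = 7

7


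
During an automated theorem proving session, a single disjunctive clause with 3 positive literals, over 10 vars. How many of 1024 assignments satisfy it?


Step 1: Total=2^10=1024
Step 2: Unsat when all 3 false: 2^7=128
Step 3: Sat=1024-128=896

896


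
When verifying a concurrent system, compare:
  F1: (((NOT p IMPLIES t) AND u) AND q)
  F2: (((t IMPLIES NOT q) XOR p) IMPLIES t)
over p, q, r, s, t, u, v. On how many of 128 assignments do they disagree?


F1 = (((NOT p IMPLIES t) AND u) AND q)
F2 = (((t IMPLIES NOT q) XOR p) IMPLIES t)
Evaluate both on each of 128 rows (bits = p,q,r,s,t,u,v):
  row 0 [0000000]: F1=0 F2=0 -> 0
  row 1 [0000001]: F1=0 F2=0 -> 0
  row 2 [0000010]: F1=0 F2=0 -> 0
  row 3 [0000011]: F1=0 F2=0 -> 0
  row 4 [0000100]: F1=0 F2=1 (differ) -> 1
  (every remaining row is evaluated the same way; all 128 results are listed next)
Full result column, 8 rows per line (p,q,r,s fixed per line; t,u,v runs 000..111 left to right):
  rows 0-7 [p,q,r,s=0000]: 00001111  (ones: 4)
  rows 8-15 [p,q,r,s=0001]: 00001111  (ones: 4)
  rows 16-23 [p,q,r,s=0010]: 00001111  (ones: 4)
  rows 24-31 [p,q,r,s=0011]: 00001111  (ones: 4)
  rows 32-39 [p,q,r,s=0100]: 00001100  (ones: 2)
  rows 40-47 [p,q,r,s=0101]: 00001100  (ones: 2)
  rows 48-55 [p,q,r,s=0110]: 00001100  (ones: 2)
  rows 56-63 [p,q,r,s=0111]: 00001100  (ones: 2)
  rows 64-71 [p,q,r,s=1000]: 11111111  (ones: 8)
  rows 72-79 [p,q,r,s=1001]: 11111111  (ones: 8)
  rows 80-87 [p,q,r,s=1010]: 11111111  (ones: 8)
  rows 88-95 [p,q,r,s=1011]: 11111111  (ones: 8)
  rows 96-103 [p,q,r,s=1100]: 11001100  (ones: 4)
  rows 104-111 [p,q,r,s=1101]: 11001100  (ones: 4)
  rows 112-119 [p,q,r,s=1110]: 11001100  (ones: 4)
  rows 120-127 [p,q,r,s=1111]: 11001100  (ones: 4)
Disagreements = 4+4+4+4+2+2+2+2+8+8+8+8+4+4+4+4 = 72

72


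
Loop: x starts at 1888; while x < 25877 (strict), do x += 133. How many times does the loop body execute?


Step 1: x goes from 1888 toward 25877 by 133; the body runs while x<25877, so iterations = ceil((bound-start)/step)
Step 2: Distance=23989
Step 3: ceil(23989/133)=181

181


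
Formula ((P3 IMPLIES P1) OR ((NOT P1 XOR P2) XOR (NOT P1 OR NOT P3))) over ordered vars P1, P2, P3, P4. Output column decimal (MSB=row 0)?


Formula: ((P3 IMPLIES P1) OR ((NOT P1 XOR P2) XOR (NOT P1 OR NOT P3))) over P1, P2, P3, P4 (16 rows)
Evaluate each row (bits = P1,P2,P3,P4, MSB first):
  row 0 [0000]: ((0 IMPLIES 0) OR ((NOT 0 XOR 0) XOR (NOT 0 OR NOT 0))) -> 1
  row 1 [0001]: ((0 IMPLIES 0) OR ((NOT 0 XOR 0) XOR (NOT 0 OR NOT 0))) -> 1
  row 2 [0010]: ((1 IMPLIES 0) OR ((NOT 0 XOR 0) XOR (NOT 0 OR NOT 1))) -> 0
  row 3 [0011]: ((1 IMPLIES 0) OR ((NOT 0 XOR 0) XOR (NOT 0 OR NOT 1))) -> 0
  row 4 [0100]: ((0 IMPLIES 0) OR ((NOT 0 XOR 1) XOR (NOT 0 OR NOT 0))) -> 1
  row 5 [0101]: ((0 IMPLIES 0) OR ((NOT 0 XOR 1) XOR (NOT 0 OR NOT 0))) -> 1
  row 6 [0110]: ((1 IMPLIES 0) OR ((NOT 0 XOR 1) XOR (NOT 0 OR NOT 1))) -> 1
  row 7 [0111]: ((1 IMPLIES 0) OR ((NOT 0 XOR 1) XOR (NOT 0 OR NOT 1))) -> 1
  row 8 [1000]: ((0 IMPLIES 1) OR ((NOT 1 XOR 0) XOR (NOT 1 OR NOT 0))) -> 1
  row 9 [1001]: ((0 IMPLIES 1) OR ((NOT 1 XOR 0) XOR (NOT 1 OR NOT 0))) -> 1
  row 10 [1010]: ((1 IMPLIES 1) OR ((NOT 1 XOR 0) XOR (NOT 1 OR NOT 1))) -> 1
  row 11 [1011]: ((1 IMPLIES 1) OR ((NOT 1 XOR 0) XOR (NOT 1 OR NOT 1))) -> 1
  row 12 [1100]: ((0 IMPLIES 1) OR ((NOT 1 XOR 1) XOR (NOT 1 OR NOT 0))) -> 1
  row 13 [1101]: ((0 IMPLIES 1) OR ((NOT 1 XOR 1) XOR (NOT 1 OR NOT 0))) -> 1
  row 14 [1110]: ((1 IMPLIES 1) OR ((NOT 1 XOR 1) XOR (NOT 1 OR NOT 1))) -> 1
  row 15 [1111]: ((1 IMPLIES 1) OR ((NOT 1 XOR 1) XOR (NOT 1 OR NOT 1))) -> 1
Full result column, 4 rows per line (P1,P2 fixed per line; P3,P4 runs 00..11 left to right):
  rows 0-3 [P1,P2=00]: 1100  = hex C
  rows 4-7 [P1,P2=01]: 1111  = hex F
  rows 8-11 [P1,P2=10]: 1111  = hex F
  rows 12-15 [P1,P2=11]: 1111  = hex F
Output column (row 0 .. row 15) = 1100111111111111
Output column grouped in 4s = 1100 1111 1111 1111 = 0xCFFF
Convert to decimal digit by digit (value = value*16 + digit):
  C -> 12
  12*16 + 15 (F) = 207
  207*16 + 15 (F) = 3327
  3327*16 + 15 (F) = 53247
Decimal = 53247

53247


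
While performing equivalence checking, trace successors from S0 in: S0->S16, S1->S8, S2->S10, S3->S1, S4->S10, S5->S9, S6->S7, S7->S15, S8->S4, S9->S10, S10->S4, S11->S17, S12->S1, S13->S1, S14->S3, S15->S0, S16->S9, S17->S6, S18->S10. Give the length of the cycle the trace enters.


Trace from S0 until a state repeats:
  S0 -> S16 -> S9 -> S10 -> S4 -> S10
S10 first seen at step 3, revisited at step 5.
Cycle length = 5 - 3 = 2

2


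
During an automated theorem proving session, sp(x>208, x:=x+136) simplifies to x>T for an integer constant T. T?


Formula: sp(P, x:=E) = exists old_x. (x = E[old_x/x]) AND P[old_x/x] (old_x is the value of x before the assignment; eliminate old_x by solving x = E[old_x/x] for old_x)
Step 1: Precondition P: x>208, i.e. old_x > 208
Step 2: Assignment gives x = old_x + 136, so old_x = x - 136
Step 3: Substitute into P: x - 136 > 208
Step 4: Simplify: x > 208+136 = 344

344


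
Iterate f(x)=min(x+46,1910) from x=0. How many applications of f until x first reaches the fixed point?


Step 1: x=0, cap=1910, increment=46
Step 2: x grows by 46 each step until capped at 1910; fixed point is x=1910
Step 3: iterations = ceil(1910/46) = 42

42


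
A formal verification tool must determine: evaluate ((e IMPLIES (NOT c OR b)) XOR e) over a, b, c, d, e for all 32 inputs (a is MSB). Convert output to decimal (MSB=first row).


Formula: ((e IMPLIES (NOT c OR b)) XOR e) over a, b, c, d, e (32 rows)
Evaluate each row (bits = a,b,c,d,e, MSB first):
  row 0 [00000]: ((0 IMPLIES (NOT 0 OR 0)) XOR 0) -> 1
  row 1 [00001]: ((1 IMPLIES (NOT 0 OR 0)) XOR 1) -> 0
  row 2 [00010]: ((0 IMPLIES (NOT 0 OR 0)) XOR 0) -> 1
  row 3 [00011]: ((1 IMPLIES (NOT 0 OR 0)) XOR 1) -> 0
  row 4 [00100]: ((0 IMPLIES (NOT 1 OR 0)) XOR 0) -> 1
  row 5 [00101]: ((1 IMPLIES (NOT 1 OR 0)) XOR 1) -> 1
  row 6 [00110]: ((0 IMPLIES (NOT 1 OR 0)) XOR 0) -> 1
  row 7 [00111]: ((1 IMPLIES (NOT 1 OR 0)) XOR 1) -> 1
  row 8 [01000]: ((0 IMPLIES (NOT 0 OR 1)) XOR 0) -> 1
  row 9 [01001]: ((1 IMPLIES (NOT 0 OR 1)) XOR 1) -> 0
  row 10 [01010]: ((0 IMPLIES (NOT 0 OR 1)) XOR 0) -> 1
  row 11 [01011]: ((1 IMPLIES (NOT 0 OR 1)) XOR 1) -> 0
  row 12 [01100]: ((0 IMPLIES (NOT 1 OR 1)) XOR 0) -> 1
  row 13 [01101]: ((1 IMPLIES (NOT 1 OR 1)) XOR 1) -> 0
  row 14 [01110]: ((0 IMPLIES (NOT 1 OR 1)) XOR 0) -> 1
  row 15 [01111]: ((1 IMPLIES (NOT 1 OR 1)) XOR 1) -> 0
  row 16 [10000]: ((0 IMPLIES (NOT 0 OR 0)) XOR 0) -> 1
  row 17 [10001]: ((1 IMPLIES (NOT 0 OR 0)) XOR 1) -> 0
  row 18 [10010]: ((0 IMPLIES (NOT 0 OR 0)) XOR 0) -> 1
  row 19 [10011]: ((1 IMPLIES (NOT 0 OR 0)) XOR 1) -> 0
  row 20 [10100]: ((0 IMPLIES (NOT 1 OR 0)) XOR 0) -> 1
  row 21 [10101]: ((1 IMPLIES (NOT 1 OR 0)) XOR 1) -> 1
  row 22 [10110]: ((0 IMPLIES (NOT 1 OR 0)) XOR 0) -> 1
  row 23 [10111]: ((1 IMPLIES (NOT 1 OR 0)) XOR 1) -> 1
  row 24 [11000]: ((0 IMPLIES (NOT 0 OR 1)) XOR 0) -> 1
  row 25 [11001]: ((1 IMPLIES (NOT 0 OR 1)) XOR 1) -> 0
  row 26 [11010]: ((0 IMPLIES (NOT 0 OR 1)) XOR 0) -> 1
  row 27 [11011]: ((1 IMPLIES (NOT 0 OR 1)) XOR 1) -> 0
  row 28 [11100]: ((0 IMPLIES (NOT 1 OR 1)) XOR 0) -> 1
  row 29 [11101]: ((1 IMPLIES (NOT 1 OR 1)) XOR 1) -> 0
  row 30 [11110]: ((0 IMPLIES (NOT 1 OR 1)) XOR 0) -> 1
  row 31 [11111]: ((1 IMPLIES (NOT 1 OR 1)) XOR 1) -> 0
Full result column, 4 rows per line (a,b,c fixed per line; d,e runs 00..11 left to right):
  rows 0-3 [a,b,c=000]: 1010  = hex A
  rows 4-7 [a,b,c=001]: 1111  = hex F
  rows 8-11 [a,b,c=010]: 1010  = hex A
  rows 12-15 [a,b,c=011]: 1010  = hex A
  rows 16-19 [a,b,c=100]: 1010  = hex A
  rows 20-23 [a,b,c=101]: 1111  = hex F
  rows 24-27 [a,b,c=110]: 1010  = hex A
  rows 28-31 [a,b,c=111]: 1010  = hex A
Output column (row 0 .. row 31) = 10101111101010101010111110101010
Output column grouped in 4s = 1010 1111 1010 1010 1010 1111 1010 1010 = 0xAFAAAFAA
Convert to decimal digit by digit (value = value*16 + digit):
  A -> 10
  10*16 + 15 (F) = 175
  175*16 + 10 (A) = 2810
  2810*16 + 10 (A) = 44970
  44970*16 + 10 (A) = 719530
  719530*16 + 15 (F) = 11512495
  11512495*16 + 10 (A) = 184199930
  184199930*16 + 10 (A) = 2947198890
Decimal = 2947198890

2947198890


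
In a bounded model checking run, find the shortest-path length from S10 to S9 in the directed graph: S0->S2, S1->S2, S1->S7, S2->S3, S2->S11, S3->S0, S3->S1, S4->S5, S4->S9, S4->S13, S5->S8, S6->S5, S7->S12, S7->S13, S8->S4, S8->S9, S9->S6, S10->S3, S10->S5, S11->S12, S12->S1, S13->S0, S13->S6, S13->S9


BFS layer-by-layer from S10:
  dist 0: {S10}
  dist 1: {S3, S5}
  dist 2: {S0, S1, S8}
  dist 3: {S2, S4, S7, S9}
  -> S9 reached at distance 3
Shortest path length = 3

3


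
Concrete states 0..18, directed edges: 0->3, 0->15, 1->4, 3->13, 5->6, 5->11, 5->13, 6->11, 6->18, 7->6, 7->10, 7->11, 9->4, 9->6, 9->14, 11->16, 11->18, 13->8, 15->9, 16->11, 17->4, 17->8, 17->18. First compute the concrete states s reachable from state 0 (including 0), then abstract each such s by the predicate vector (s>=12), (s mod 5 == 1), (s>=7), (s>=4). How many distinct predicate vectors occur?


BFS from 0:
Concrete reachable: {0, 3, 4, 6, 8, 9, 11, 13, 14, 15, 16, 18}
Abstract via predicates (s>=12), (s mod 5 == 1), (s>=7), (s>=4):
  (0,0,0,0) <- {0, 3}
  (0,0,0,1) <- {4}
  (0,0,1,1) <- {8, 9}
  (0,1,0,1) <- {6}
  (0,1,1,1) <- {11}
  (1,0,1,1) <- {13, 14, 15, 18}
  (1,1,1,1) <- {16}
Distinct abstract states = 7

7


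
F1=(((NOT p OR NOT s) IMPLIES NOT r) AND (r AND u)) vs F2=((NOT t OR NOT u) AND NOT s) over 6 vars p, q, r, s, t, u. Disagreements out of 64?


F1 = (((NOT p OR NOT s) IMPLIES NOT r) AND (r AND u))
F2 = ((NOT t OR NOT u) AND NOT s)
Evaluate both on each of 64 rows (bits = p,q,r,s,t,u):
  row 0 [000000]: F1=0 F2=1 (differ) -> 1
  row 1 [000001]: F1=0 F2=1 (differ) -> 1
  row 2 [000010]: F1=0 F2=1 (differ) -> 1
  row 3 [000011]: F1=0 F2=0 -> 0
  row 4 [000100]: F1=0 F2=0 -> 0
  (every remaining row is evaluated the same way; all 64 results are listed next)
Full result column, 8 rows per line (p,q,r fixed per line; s,t,u runs 000..111 left to right):
  rows 0-7 [p,q,r=000]: 11100000  (ones: 3)
  rows 8-15 [p,q,r=001]: 11100000  (ones: 3)
  rows 16-23 [p,q,r=010]: 11100000  (ones: 3)
  rows 24-31 [p,q,r=011]: 11100000  (ones: 3)
  rows 32-39 [p,q,r=100]: 11100000  (ones: 3)
  rows 40-47 [p,q,r=101]: 11100101  (ones: 5)
  rows 48-55 [p,q,r=110]: 11100000  (ones: 3)
  rows 56-63 [p,q,r=111]: 11100101  (ones: 5)
Disagreements = 3+3+3+3+3+5+3+5 = 28

28
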